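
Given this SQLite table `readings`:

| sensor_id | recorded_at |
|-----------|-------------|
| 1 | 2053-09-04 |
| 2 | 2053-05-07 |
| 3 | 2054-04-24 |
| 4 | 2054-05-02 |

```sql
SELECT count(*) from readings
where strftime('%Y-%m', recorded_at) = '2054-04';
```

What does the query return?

Rows with year-month 2054-04: 2054-04-24 → 1.

1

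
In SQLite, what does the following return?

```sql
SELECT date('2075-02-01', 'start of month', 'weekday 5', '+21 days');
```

2075-02-22

`start of month` rewinds 2075-02-01 to 2075-02-01.
`weekday 5` advances to the next Friday; 2075-02-01 is already a Friday, so it stays at 2075-02-01.
Advancing 21 more days within February lands on 2075-02-22.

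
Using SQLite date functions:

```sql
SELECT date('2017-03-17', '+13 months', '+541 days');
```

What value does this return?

2019-10-10

Adding +13 months to 2017-03-17 gives 2018-04-17.
Applying '+541 days' to 2018-04-17: counting 541 days forward gives 2019-10-10.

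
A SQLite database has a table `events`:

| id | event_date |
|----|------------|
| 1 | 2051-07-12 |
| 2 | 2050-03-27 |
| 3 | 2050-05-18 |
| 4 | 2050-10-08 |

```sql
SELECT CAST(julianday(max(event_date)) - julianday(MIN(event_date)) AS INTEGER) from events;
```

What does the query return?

472

MIN = 2050-03-27, MAX = 2051-07-12.
4 days remain in March 2050 after the 27th (31 − 27).
Full months from April 2050 through June 2051 contribute their day counts.
Then 12 days into July 2051.
Total: 4 + 30 + 31 + 30 + 31 + 31 + 30 + 31 + 30 + 31 + 31 + 28 + 31 + 30 + 31 + 30 + 12 = 472.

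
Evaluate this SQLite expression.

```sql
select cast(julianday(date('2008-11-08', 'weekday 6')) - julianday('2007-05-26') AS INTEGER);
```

`weekday 6` advances to the next Saturday; 2008-11-08 is already a Saturday, so it stays at 2008-11-08.
5 days remain in May 2007 after the 26th (31 − 26).
Full months from June 2007 through October 2008 contribute their day counts.
Then 8 days into November 2008.
Total: 5 + 30 + 31 + 31 + 30 + 31 + 30 + 31 + 31 + 29 + 31 + 30 + 31 + 30 + 31 + 31 + 30 + 31 + 8 = 532.

532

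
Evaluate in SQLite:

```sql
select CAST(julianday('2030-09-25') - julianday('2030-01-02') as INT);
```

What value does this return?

266

29 days remain in January 2030 after the 2nd (31 − 2).
Full months from February 2030 through August 2030 contribute their day counts.
Then 25 days into September 2030.
Total: 29 + 28 + 31 + 30 + 31 + 30 + 31 + 31 + 25 = 266.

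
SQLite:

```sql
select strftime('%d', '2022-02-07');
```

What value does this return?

07

`%d` extracts the 2-digit day of month: 07.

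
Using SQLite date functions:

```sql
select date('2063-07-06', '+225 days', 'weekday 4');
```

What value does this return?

Applying '+225 days' to 2063-07-06: counting 225 days forward gives 2064-02-16.
`weekday 4` advances to the next Thursday; 2064-02-16 is a Saturday, so it moves forward to 2064-02-21.

2064-02-21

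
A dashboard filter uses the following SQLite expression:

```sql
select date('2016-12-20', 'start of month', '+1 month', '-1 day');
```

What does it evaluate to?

2016-12-31

`start of month` rewinds 2016-12-20 to 2016-12-01.
Adding +1 month to 2016-12-01 gives 2017-01-01.
Going back 1 day from 2017-01-01 reaches 2016-12-31 (last day of December, 31 days).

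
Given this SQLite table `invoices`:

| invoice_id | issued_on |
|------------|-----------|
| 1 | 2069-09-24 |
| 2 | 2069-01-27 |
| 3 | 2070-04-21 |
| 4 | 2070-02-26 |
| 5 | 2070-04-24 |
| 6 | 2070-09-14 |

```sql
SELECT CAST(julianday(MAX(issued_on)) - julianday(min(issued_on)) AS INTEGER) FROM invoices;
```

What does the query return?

MIN = 2069-01-27, MAX = 2070-09-14.
4 days remain in January 2069 after the 27th (31 − 27).
Full months from February 2069 through August 2070 contribute their day counts.
Then 14 days into September 2070.
Total: 4 + 28 + 31 + 30 + 31 + 30 + 31 + 31 + 30 + 31 + 30 + 31 + 31 + 28 + 31 + 30 + 31 + 30 + 31 + 31 + 14 = 595.

595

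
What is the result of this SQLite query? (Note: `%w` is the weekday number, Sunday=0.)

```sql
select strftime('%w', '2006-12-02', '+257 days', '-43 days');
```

3

First apply '+257 days', '-43 days': 2006-12-02 → 2007-07-04.
2007-07-04 is a Wednesday; with Sunday=0 that is 3.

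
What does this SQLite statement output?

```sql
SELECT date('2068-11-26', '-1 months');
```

Adding -1 month to 2068-11-26 gives 2068-10-26.

2068-10-26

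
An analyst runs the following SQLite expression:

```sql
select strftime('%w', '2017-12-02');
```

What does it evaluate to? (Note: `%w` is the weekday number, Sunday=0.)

6

2017-12-02 is a Saturday; with Sunday=0 that is 6.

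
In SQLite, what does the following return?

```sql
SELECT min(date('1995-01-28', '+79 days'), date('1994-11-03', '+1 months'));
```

1994-12-03

date('1995-01-28', '+79 days') → 1995-04-17.
date('1994-11-03', '+1 months') → 1994-12-03.
Earlier of the two is 1994-12-03.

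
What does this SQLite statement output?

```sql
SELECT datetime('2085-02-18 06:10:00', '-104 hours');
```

-104 hours from 2085-02-18 06:10:00 is 2085-02-13 22:10:00 (crosses midnight).

2085-02-13 22:10:00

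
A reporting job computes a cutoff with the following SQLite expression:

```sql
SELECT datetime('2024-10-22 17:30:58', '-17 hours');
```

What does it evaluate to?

2024-10-22 00:30:58

-17 hours from 2024-10-22 17:30:58 is 2024-10-22 00:30:58.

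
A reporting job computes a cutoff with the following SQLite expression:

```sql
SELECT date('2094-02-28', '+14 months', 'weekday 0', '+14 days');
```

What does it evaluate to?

2095-05-15

Adding +14 months to 2094-02-28 gives 2095-04-28.
`weekday 0` advances to the next Sunday; 2095-04-28 is a Thursday, so it moves forward to 2095-05-01.
Advancing 14 more days within May lands on 2095-05-15.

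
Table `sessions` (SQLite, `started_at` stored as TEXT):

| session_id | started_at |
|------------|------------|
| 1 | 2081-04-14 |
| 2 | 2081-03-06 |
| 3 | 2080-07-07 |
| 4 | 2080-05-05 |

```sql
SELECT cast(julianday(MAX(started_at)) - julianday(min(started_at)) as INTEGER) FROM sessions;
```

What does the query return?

MIN = 2080-05-05, MAX = 2081-04-14.
26 days remain in May 2080 after the 5th (31 − 5).
Full months from June 2080 through March 2081 contribute their day counts.
Then 14 days into April 2081.
Total: 26 + 30 + 31 + 31 + 30 + 31 + 30 + 31 + 31 + 28 + 31 + 14 = 344.

344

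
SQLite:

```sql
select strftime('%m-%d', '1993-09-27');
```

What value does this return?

`%m-%d` extracts the month-day: 09-27.

09-27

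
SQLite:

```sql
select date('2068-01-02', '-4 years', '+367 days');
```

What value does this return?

2065-01-03

Adding -4 years to 2068-01-02 gives 2064-01-02.
Applying '+367 days' to 2064-01-02: counting 367 days forward gives 2065-01-03.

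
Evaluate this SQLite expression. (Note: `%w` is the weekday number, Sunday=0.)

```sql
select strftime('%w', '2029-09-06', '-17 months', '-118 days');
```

5

First apply '-17 months', '-118 days': 2029-09-06 → 2027-12-10.
2027-12-10 is a Friday; with Sunday=0 that is 5.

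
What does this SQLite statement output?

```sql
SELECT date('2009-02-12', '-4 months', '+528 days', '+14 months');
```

Adding -4 months to 2009-02-12 gives 2008-10-12.
Applying '+528 days' to 2008-10-12: counting 528 days forward gives 2010-03-24.
Adding +14 months to 2010-03-24 gives 2011-05-24.

2011-05-24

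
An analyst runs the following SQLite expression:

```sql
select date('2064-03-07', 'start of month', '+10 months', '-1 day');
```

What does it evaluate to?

`start of month` rewinds 2064-03-07 to 2064-03-01.
Adding +10 months to 2064-03-01 gives 2065-01-01.
Going back 1 day from 2065-01-01 reaches 2064-12-31 (last day of December, 31 days).

2064-12-31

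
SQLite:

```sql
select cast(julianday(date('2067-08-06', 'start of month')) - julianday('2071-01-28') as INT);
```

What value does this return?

`start of month` rewinds 2067-08-06 to 2067-08-01.
30 days remain in August 2067 after the 1st (31 − 1).
Full months from September 2067 through December 2070 contribute their day counts.
Then 28 days into January 2071.
Total: 30 + 30 + 31 + 30 + 31 + 31 + 29 + 31 + 30 + 31 + 30 + 31 + 31 + 30 + 31 + 30 + 31 + 31 + 28 + 31 + 30 + 31 + 30 + 31 + 31 + 30 + 31 + 30 + 31 + 31 + 28 + 31 + 30 + 31 + 30 + 31 + 31 + 30 + 31 + 30 + 31 + 28 = 1276.
The subtraction is earlier − later, so the result is −1276 → -1276.

-1276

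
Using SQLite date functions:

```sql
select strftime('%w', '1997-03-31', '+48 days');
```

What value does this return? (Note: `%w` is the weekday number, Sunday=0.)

0

First apply '+48 days': 1997-03-31 → 1997-05-18.
1997-05-18 is a Sunday; with Sunday=0 that is 0.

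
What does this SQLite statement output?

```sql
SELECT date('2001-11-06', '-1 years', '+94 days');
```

2001-02-08

Adding -1 year to 2001-11-06 gives 2000-11-06.
Applying '+94 days' to 2000-11-06: counting 94 days forward gives 2001-02-08.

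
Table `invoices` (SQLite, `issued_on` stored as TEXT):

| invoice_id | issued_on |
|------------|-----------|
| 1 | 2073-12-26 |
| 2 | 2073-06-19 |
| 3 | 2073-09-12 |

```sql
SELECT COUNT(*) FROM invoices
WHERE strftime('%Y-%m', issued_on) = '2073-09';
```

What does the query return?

Rows with year-month 2073-09: 2073-09-12 → 1.

1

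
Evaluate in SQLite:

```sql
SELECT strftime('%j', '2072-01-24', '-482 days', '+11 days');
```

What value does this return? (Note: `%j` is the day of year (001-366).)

First apply '-482 days', '+11 days': 2072-01-24 → 2070-10-10.
Day-of-year for 2070-10-10: days since 2070-01-01 inclusive = 283, zero-padded to 283.

283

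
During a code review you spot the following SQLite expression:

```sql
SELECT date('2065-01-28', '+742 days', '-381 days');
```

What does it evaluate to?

Applying '+742 days' to 2065-01-28: counting 742 days forward gives 2067-02-09.
Applying '-381 days' to 2067-02-09: counting 381 days back gives 2066-01-24.

2066-01-24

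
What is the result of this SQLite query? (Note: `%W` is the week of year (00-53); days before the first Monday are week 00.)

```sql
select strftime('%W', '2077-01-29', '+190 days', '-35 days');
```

First apply '+190 days', '-35 days': 2077-01-29 → 2077-07-03.
2077-07-03 is a Saturday. SQLite's %W counts Mondays since the year started; the result is 26.

26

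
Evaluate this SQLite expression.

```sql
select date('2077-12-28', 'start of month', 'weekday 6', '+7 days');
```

2077-12-11

`start of month` rewinds 2077-12-28 to 2077-12-01.
`weekday 6` advances to the next Saturday; 2077-12-01 is a Wednesday, so it moves forward to 2077-12-04.
Advancing 7 more days within December lands on 2077-12-11.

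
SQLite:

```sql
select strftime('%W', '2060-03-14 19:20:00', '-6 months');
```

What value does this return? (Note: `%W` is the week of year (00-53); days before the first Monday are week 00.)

First apply '-6 months': 2060-03-14 19:20:00 → 2059-09-14 19:20:00.
2059-09-14 is a Sunday. SQLite's %W counts Mondays since the year started; the result is 36.

36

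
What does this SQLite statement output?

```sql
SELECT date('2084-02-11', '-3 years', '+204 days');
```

Adding -3 years to 2084-02-11 gives 2081-02-11.
Applying '+204 days' to 2081-02-11: counting 204 days forward gives 2081-09-03.

2081-09-03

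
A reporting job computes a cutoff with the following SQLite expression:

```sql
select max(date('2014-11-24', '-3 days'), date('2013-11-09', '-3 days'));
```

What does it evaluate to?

date('2014-11-24', '-3 days') → 2014-11-21.
date('2013-11-09', '-3 days') → 2013-11-06.
Later of the two is 2014-11-21.

2014-11-21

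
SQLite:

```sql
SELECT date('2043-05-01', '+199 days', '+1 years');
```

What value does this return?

2044-11-16

Applying '+199 days' to 2043-05-01: counting 199 days forward gives 2043-11-16.
Adding +1 year to 2043-11-16 gives 2044-11-16.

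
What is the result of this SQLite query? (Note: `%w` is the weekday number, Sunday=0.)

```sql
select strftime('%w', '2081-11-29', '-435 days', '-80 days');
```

2

First apply '-435 days', '-80 days': 2081-11-29 → 2080-07-02.
2080-07-02 is a Tuesday; with Sunday=0 that is 2.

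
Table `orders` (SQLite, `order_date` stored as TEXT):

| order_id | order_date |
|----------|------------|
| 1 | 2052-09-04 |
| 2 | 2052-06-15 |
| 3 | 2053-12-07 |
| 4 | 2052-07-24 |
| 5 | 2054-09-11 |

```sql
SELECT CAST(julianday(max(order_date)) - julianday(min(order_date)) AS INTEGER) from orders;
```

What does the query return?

MIN = 2052-06-15, MAX = 2054-09-11.
15 days remain in June 2052 after the 15th (30 − 15).
Full months from July 2052 through August 2054 contribute their day counts.
Then 11 days into September 2054.
Total: 15 + 31 + 31 + 30 + 31 + 30 + 31 + 31 + 28 + 31 + 30 + 31 + 30 + 31 + 31 + 30 + 31 + 30 + 31 + 31 + 28 + 31 + 30 + 31 + 30 + 31 + 31 + 11 = 818.

818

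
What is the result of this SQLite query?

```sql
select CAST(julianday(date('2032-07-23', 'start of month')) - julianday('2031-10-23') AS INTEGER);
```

252

`start of month` rewinds 2032-07-23 to 2032-07-01.
8 days remain in October 2031 after the 23rd (31 − 23).
Full months from November 2031 through June 2032 contribute their day counts.
Then 1 day into July 2032.
Total: 8 + 30 + 31 + 31 + 29 + 31 + 30 + 31 + 30 + 1 = 252.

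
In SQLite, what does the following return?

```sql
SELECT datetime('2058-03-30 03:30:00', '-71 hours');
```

2058-03-27 04:30:00

-71 hours from 2058-03-30 03:30:00 is 2058-03-27 04:30:00 (crosses midnight).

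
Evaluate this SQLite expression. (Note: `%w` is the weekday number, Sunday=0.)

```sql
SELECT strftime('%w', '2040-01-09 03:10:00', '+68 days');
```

6

First apply '+68 days': 2040-01-09 03:10:00 → 2040-03-17 03:10:00.
2040-03-17 is a Saturday; with Sunday=0 that is 6.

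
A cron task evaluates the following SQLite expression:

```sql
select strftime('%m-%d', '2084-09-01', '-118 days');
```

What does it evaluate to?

05-06

First apply '-118 days': 2084-09-01 → 2084-05-06.
`%m-%d` extracts the month-day: 05-06.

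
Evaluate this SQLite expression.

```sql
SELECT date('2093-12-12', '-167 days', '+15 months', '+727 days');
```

Applying '-167 days' to 2093-12-12: counting 167 days back gives 2093-06-28.
Adding +15 months to 2093-06-28 gives 2094-09-28.
Applying '+727 days' to 2094-09-28: counting 727 days forward gives 2096-09-24.

2096-09-24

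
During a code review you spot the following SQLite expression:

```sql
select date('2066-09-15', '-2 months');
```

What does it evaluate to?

2066-07-15

Adding -2 months to 2066-09-15 gives 2066-07-15.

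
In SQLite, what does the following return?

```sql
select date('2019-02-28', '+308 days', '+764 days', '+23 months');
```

Applying '+308 days' to 2019-02-28: counting 308 days forward gives 2020-01-02.
Applying '+764 days' to 2020-01-02: counting 764 days forward gives 2022-02-04.
Adding +23 months to 2022-02-04 gives 2024-01-04.

2024-01-04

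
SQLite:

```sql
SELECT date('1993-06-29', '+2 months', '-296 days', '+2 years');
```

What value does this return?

1994-11-06

Adding +2 months to 1993-06-29 gives 1993-08-29.
Applying '-296 days' to 1993-08-29: counting 296 days back gives 1992-11-06.
Adding +2 years to 1992-11-06 gives 1994-11-06.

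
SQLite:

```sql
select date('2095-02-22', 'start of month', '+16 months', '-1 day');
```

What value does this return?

`start of month` rewinds 2095-02-22 to 2095-02-01.
Adding +16 months to 2095-02-01 gives 2096-06-01.
Going back 1 day from 2096-06-01 reaches 2096-05-31 (last day of May, 31 days).

2096-05-31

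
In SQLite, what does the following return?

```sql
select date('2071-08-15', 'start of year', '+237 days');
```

2071-08-26

`start of year` rewinds 2071-08-15 to 2071-01-01.
Applying '+237 days' to 2071-01-01: counting 237 days forward gives 2071-08-26.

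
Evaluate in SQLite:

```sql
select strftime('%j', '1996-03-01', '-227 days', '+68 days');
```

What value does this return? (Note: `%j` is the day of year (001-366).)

267

First apply '-227 days', '+68 days': 1996-03-01 → 1995-09-24.
Day-of-year for 1995-09-24: days since 1995-01-01 inclusive = 267, zero-padded to 267.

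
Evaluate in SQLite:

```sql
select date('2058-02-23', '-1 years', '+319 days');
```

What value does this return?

2058-01-08

Adding -1 year to 2058-02-23 gives 2057-02-23.
Applying '+319 days' to 2057-02-23: counting 319 days forward gives 2058-01-08.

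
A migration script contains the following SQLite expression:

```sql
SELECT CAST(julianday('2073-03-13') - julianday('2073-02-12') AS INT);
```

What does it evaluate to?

29

16 days remain in February 2073 after the 12th (28 − 12).
Then 13 days into March 2073.
Total: 16 + 13 = 29.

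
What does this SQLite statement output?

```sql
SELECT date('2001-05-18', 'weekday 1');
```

`weekday 1` advances to the next Monday; 2001-05-18 is a Friday, so it moves forward to 2001-05-21.

2001-05-21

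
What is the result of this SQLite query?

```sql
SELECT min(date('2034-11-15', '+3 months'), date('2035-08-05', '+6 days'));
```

2035-02-15

date('2034-11-15', '+3 months') → 2035-02-15.
date('2035-08-05', '+6 days') → 2035-08-11.
Earlier of the two is 2035-02-15.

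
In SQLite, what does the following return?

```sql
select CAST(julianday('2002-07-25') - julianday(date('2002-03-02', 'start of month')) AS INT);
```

`start of month` rewinds 2002-03-02 to 2002-03-01.
30 days remain in March 2002 after the 1st (31 − 1).
April 2002: 30 days.
May 2002: 31 days.
June 2002: 30 days.
Then 25 days into July 2002.
Total: 30 + 30 + 31 + 30 + 25 = 146.

146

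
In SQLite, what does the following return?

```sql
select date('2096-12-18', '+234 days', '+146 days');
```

2098-01-02

Applying '+234 days' to 2096-12-18: counting 234 days forward gives 2097-08-09.
Applying '+146 days' to 2097-08-09: counting 146 days forward gives 2098-01-02.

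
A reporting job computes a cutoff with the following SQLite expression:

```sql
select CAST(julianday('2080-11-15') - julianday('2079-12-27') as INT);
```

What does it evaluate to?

324

4 days remain in December 2079 after the 27th (31 − 27).
Full months from January 2080 through October 2080 contribute their day counts.
Then 15 days into November 2080.
Total: 4 + 31 + 29 + 31 + 30 + 31 + 30 + 31 + 31 + 30 + 31 + 15 = 324.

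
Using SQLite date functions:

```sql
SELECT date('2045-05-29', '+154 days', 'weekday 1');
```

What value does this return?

2045-10-30

Applying '+154 days' to 2045-05-29: counting 154 days forward gives 2045-10-30.
`weekday 1` advances to the next Monday; 2045-10-30 is already a Monday, so it stays at 2045-10-30.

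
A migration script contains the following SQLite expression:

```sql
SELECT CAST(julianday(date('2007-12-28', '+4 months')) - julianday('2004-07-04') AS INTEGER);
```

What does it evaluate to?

1394

Adding +4 months to 2007-12-28 gives 2008-04-28.
27 days remain in July 2004 after the 4th (31 − 4).
Full months from August 2004 through March 2008 contribute their day counts.
Then 28 days into April 2008.
Total: 27 + 31 + 30 + 31 + 30 + 31 + 31 + 28 + 31 + 30 + 31 + 30 + 31 + 31 + 30 + 31 + 30 + 31 + 31 + 28 + 31 + 30 + 31 + 30 + 31 + 31 + 30 + 31 + 30 + 31 + 31 + 28 + 31 + 30 + 31 + 30 + 31 + 31 + 30 + 31 + 30 + 31 + 31 + 29 + 31 + 28 = 1394.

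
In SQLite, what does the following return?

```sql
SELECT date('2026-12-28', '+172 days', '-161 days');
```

2027-01-08

Applying '+172 days' to 2026-12-28: counting 172 days forward gives 2027-06-18.
Applying '-161 days' to 2027-06-18: counting 161 days back gives 2027-01-08.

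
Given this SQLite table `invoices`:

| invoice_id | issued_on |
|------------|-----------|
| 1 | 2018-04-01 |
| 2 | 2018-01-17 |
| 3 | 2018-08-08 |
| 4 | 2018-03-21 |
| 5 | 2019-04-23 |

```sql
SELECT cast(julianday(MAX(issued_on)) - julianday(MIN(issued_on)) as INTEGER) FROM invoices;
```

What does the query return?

MIN = 2018-01-17, MAX = 2019-04-23.
14 days remain in January 2018 after the 17th (31 − 17).
Full months from February 2018 through March 2019 contribute their day counts.
Then 23 days into April 2019.
Total: 14 + 28 + 31 + 30 + 31 + 30 + 31 + 31 + 30 + 31 + 30 + 31 + 31 + 28 + 31 + 23 = 461.

461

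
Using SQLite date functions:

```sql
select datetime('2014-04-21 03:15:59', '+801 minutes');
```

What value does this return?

2014-04-21 16:36:59

801 minutes = 13h 21m; +801 minutes from 2014-04-21 03:15:59 is 2014-04-21 16:36:59.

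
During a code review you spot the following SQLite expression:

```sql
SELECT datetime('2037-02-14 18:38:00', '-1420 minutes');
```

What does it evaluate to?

2037-02-13 18:58:00

1420 minutes = 23h 40m; -1420 minutes from 2037-02-14 18:38:00 is 2037-02-13 18:58:00 (crosses midnight).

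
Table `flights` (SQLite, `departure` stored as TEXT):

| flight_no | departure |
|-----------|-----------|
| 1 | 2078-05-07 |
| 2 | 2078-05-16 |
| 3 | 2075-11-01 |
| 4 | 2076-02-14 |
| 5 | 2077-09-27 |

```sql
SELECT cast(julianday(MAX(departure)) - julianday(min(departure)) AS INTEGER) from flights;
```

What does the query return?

927

MIN = 2075-11-01, MAX = 2078-05-16.
29 days remain in November 2075 after the 1st (30 − 1).
Full months from December 2075 through April 2078 contribute their day counts.
Then 16 days into May 2078.
Total: 29 + 31 + 31 + 29 + 31 + 30 + 31 + 30 + 31 + 31 + 30 + 31 + 30 + 31 + 31 + 28 + 31 + 30 + 31 + 30 + 31 + 31 + 30 + 31 + 30 + 31 + 31 + 28 + 31 + 30 + 16 = 927.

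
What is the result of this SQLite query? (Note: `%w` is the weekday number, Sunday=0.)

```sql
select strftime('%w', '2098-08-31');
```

2098-08-31 is a Sunday; with Sunday=0 that is 0.

0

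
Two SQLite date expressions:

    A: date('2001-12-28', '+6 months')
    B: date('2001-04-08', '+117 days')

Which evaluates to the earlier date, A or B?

A = 2002-06-28.
B = 2001-08-03.
B is earlier.

B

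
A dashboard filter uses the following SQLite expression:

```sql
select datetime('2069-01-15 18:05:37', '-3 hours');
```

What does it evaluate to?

-3 hours from 2069-01-15 18:05:37 is 2069-01-15 15:05:37.

2069-01-15 15:05:37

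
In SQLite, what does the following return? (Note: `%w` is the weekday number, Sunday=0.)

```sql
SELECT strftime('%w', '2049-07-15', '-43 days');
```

First apply '-43 days': 2049-07-15 → 2049-06-02.
2049-06-02 is a Wednesday; with Sunday=0 that is 3.

3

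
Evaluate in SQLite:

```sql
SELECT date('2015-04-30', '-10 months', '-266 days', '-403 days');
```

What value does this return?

2012-08-30

Adding -10 months to 2015-04-30 gives 2014-06-30.
Applying '-266 days' to 2014-06-30: counting 266 days back gives 2013-10-07.
Applying '-403 days' to 2013-10-07: counting 403 days back gives 2012-08-30.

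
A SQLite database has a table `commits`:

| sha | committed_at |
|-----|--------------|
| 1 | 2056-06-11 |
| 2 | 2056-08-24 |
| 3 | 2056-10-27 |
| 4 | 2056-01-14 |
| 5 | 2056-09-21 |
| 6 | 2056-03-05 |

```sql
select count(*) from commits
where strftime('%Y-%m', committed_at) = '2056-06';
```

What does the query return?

Rows with year-month 2056-06: 2056-06-11 → 1.

1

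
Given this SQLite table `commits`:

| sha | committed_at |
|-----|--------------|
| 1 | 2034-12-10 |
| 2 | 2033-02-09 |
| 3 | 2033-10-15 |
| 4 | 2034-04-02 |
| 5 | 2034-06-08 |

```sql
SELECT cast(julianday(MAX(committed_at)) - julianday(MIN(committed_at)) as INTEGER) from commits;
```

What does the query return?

669

MIN = 2033-02-09, MAX = 2034-12-10.
19 days remain in February 2033 after the 9th (28 − 9).
Full months from March 2033 through November 2034 contribute their day counts.
Then 10 days into December 2034.
Total: 19 + 31 + 30 + 31 + 30 + 31 + 31 + 30 + 31 + 30 + 31 + 31 + 28 + 31 + 30 + 31 + 30 + 31 + 31 + 30 + 31 + 30 + 10 = 669.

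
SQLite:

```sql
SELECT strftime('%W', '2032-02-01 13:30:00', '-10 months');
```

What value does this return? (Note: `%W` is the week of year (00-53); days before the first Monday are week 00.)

First apply '-10 months': 2032-02-01 13:30:00 → 2031-04-01 13:30:00.
2031-04-01 is a Tuesday. SQLite's %W counts Mondays since the year started; the result is 13.

13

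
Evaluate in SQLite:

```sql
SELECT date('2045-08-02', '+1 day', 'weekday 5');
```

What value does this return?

2045-08-04

Advancing 1 more day within August lands on 2045-08-03.
`weekday 5` advances to the next Friday; 2045-08-03 is a Thursday, so it moves forward to 2045-08-04.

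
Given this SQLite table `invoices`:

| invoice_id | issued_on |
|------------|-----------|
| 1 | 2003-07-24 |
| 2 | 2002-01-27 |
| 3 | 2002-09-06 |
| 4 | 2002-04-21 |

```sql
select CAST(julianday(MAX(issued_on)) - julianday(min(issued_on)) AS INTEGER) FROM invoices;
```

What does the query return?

543

MIN = 2002-01-27, MAX = 2003-07-24.
4 days remain in January 2002 after the 27th (31 − 27).
Full months from February 2002 through June 2003 contribute their day counts.
Then 24 days into July 2003.
Total: 4 + 28 + 31 + 30 + 31 + 30 + 31 + 31 + 30 + 31 + 30 + 31 + 31 + 28 + 31 + 30 + 31 + 30 + 24 = 543.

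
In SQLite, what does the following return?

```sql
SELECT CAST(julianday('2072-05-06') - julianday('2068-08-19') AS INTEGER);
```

1356

12 days remain in August 2068 after the 19th (31 − 19).
Full months from September 2068 through April 2072 contribute their day counts.
Then 6 days into May 2072.
Total: 12 + 30 + 31 + 30 + 31 + 31 + 28 + 31 + 30 + 31 + 30 + 31 + 31 + 30 + 31 + 30 + 31 + 31 + 28 + 31 + 30 + 31 + 30 + 31 + 31 + 30 + 31 + 30 + 31 + 31 + 28 + 31 + 30 + 31 + 30 + 31 + 31 + 30 + 31 + 30 + 31 + 31 + 29 + 31 + 30 + 6 = 1356.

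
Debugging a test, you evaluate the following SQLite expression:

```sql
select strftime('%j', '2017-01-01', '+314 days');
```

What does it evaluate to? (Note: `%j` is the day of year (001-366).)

315

First apply '+314 days': 2017-01-01 → 2017-11-11.
Day-of-year for 2017-11-11: days since 2017-01-01 inclusive = 315, zero-padded to 315.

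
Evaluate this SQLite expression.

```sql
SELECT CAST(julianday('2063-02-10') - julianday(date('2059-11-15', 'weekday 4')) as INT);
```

`weekday 4` advances to the next Thursday; 2059-11-15 is a Saturday, so it moves forward to 2059-11-20.
10 days remain in November 2059 after the 20th (30 − 20).
Full months from December 2059 through January 2063 contribute their day counts.
Then 10 days into February 2063.
Total: 10 + 31 + 31 + 29 + 31 + 30 + 31 + 30 + 31 + 31 + 30 + 31 + 30 + 31 + 31 + 28 + 31 + 30 + 31 + 30 + 31 + 31 + 30 + 31 + 30 + 31 + 31 + 28 + 31 + 30 + 31 + 30 + 31 + 31 + 30 + 31 + 30 + 31 + 31 + 10 = 1178.

1178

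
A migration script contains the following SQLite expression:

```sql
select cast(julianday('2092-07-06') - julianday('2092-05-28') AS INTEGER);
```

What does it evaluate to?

39

3 days remain in May 2092 after the 28th (31 − 28).
June 2092: 30 days.
Then 6 days into July 2092.
Total: 3 + 30 + 6 = 39.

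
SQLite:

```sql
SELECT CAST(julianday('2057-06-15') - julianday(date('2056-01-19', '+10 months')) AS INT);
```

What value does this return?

208

Adding +10 months to 2056-01-19 gives 2056-11-19.
11 days remain in November 2056 after the 19th (30 − 19).
Full months from December 2056 through May 2057 contribute their day counts.
Then 15 days into June 2057.
Total: 11 + 31 + 31 + 28 + 31 + 30 + 31 + 15 = 208.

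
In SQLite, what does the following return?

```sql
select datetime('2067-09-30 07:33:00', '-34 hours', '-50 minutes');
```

-34 hours from 2067-09-30 07:33:00 is 2067-09-28 21:33:00 (crosses midnight).
-50 minutes from 2067-09-28 21:33:00 is 2067-09-28 20:43:00.

2067-09-28 20:43:00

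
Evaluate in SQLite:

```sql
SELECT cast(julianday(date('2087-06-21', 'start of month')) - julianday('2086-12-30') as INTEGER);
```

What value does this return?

`start of month` rewinds 2087-06-21 to 2087-06-01.
1 day remains in December 2086 after the 30th (31 − 30).
January 2087: 31 days.
February 2087: 28 days.
March 2087: 31 days.
April 2087: 30 days.
May 2087: 31 days.
Then 1 day into June 2087.
Total: 1 + 31 + 28 + 31 + 30 + 31 + 1 = 153.

153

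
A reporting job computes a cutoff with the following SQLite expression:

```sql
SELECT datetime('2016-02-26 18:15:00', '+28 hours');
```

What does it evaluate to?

+28 hours from 2016-02-26 18:15:00 is 2016-02-27 22:15:00 (crosses midnight).

2016-02-27 22:15:00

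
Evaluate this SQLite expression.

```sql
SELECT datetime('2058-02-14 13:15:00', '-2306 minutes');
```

2058-02-12 22:49:00

2306 minutes = 38h 26m; -2306 minutes from 2058-02-14 13:15:00 is 2058-02-12 22:49:00 (crosses midnight).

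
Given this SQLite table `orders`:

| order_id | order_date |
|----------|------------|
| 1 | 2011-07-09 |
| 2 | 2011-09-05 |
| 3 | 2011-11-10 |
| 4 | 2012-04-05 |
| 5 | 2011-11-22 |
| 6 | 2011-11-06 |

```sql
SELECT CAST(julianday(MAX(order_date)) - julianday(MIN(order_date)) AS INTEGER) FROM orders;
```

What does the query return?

MIN = 2011-07-09, MAX = 2012-04-05.
22 days remain in July 2011 after the 9th (31 − 9).
Full months from August 2011 through March 2012 contribute their day counts.
Then 5 days into April 2012.
Total: 22 + 31 + 30 + 31 + 30 + 31 + 31 + 29 + 31 + 5 = 271.

271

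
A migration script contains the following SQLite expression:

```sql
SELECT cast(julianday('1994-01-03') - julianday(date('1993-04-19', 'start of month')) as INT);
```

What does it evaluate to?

277

`start of month` rewinds 1993-04-19 to 1993-04-01.
29 days remain in April 1993 after the 1st (30 − 1).
Full months from May 1993 through December 1993 contribute their day counts.
Then 3 days into January 1994.
Total: 29 + 31 + 30 + 31 + 31 + 30 + 31 + 30 + 31 + 3 = 277.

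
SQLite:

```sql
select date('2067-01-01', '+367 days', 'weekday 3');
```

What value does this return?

Applying '+367 days' to 2067-01-01: counting 367 days forward gives 2068-01-03.
`weekday 3` advances to the next Wednesday; 2068-01-03 is a Tuesday, so it moves forward to 2068-01-04.

2068-01-04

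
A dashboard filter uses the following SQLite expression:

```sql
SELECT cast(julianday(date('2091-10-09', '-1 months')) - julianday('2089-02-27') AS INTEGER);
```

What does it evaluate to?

Adding -1 month to 2091-10-09 gives 2091-09-09.
1 day remains in February 2089 after the 27th (28 − 27).
Full months from March 2089 through August 2091 contribute their day counts.
Then 9 days into September 2091.
Total: 1 + 31 + 30 + 31 + 30 + 31 + 31 + 30 + 31 + 30 + 31 + 31 + 28 + 31 + 30 + 31 + 30 + 31 + 31 + 30 + 31 + 30 + 31 + 31 + 28 + 31 + 30 + 31 + 30 + 31 + 31 + 9 = 924.

924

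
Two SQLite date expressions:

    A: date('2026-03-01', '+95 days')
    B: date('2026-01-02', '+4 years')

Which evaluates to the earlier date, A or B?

A = 2026-06-04.
B = 2030-01-02.
A is earlier.

A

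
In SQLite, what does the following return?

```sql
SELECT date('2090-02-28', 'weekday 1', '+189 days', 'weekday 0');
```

`weekday 1` advances to the next Monday; 2090-02-28 is a Tuesday, so it moves forward to 2090-03-06.
Applying '+189 days' to 2090-03-06: counting 189 days forward gives 2090-09-11.
`weekday 0` advances to the next Sunday; 2090-09-11 is a Monday, so it moves forward to 2090-09-17.

2090-09-17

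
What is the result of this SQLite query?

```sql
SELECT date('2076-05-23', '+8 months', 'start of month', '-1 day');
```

2076-12-31

Adding +8 months to 2076-05-23 gives 2077-01-23.
`start of month` rewinds 2077-01-23 to 2077-01-01.
Going back 1 day from 2077-01-01 reaches 2076-12-31 (last day of December, 31 days).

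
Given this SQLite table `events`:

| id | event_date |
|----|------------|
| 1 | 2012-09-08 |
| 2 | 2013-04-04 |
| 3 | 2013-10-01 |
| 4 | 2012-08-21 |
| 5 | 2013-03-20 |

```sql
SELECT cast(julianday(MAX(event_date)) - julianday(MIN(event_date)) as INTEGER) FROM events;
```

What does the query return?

406

MIN = 2012-08-21, MAX = 2013-10-01.
10 days remain in August 2012 after the 21st (31 − 21).
Full months from September 2012 through September 2013 contribute their day counts.
Then 1 day into October 2013.
Total: 10 + 30 + 31 + 30 + 31 + 31 + 28 + 31 + 30 + 31 + 30 + 31 + 31 + 30 + 1 = 406.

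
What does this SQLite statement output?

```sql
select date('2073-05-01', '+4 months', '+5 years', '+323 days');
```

Adding +4 months to 2073-05-01 gives 2073-09-01.
Adding +5 years to 2073-09-01 gives 2078-09-01.
Applying '+323 days' to 2078-09-01: counting 323 days forward gives 2079-07-21.

2079-07-21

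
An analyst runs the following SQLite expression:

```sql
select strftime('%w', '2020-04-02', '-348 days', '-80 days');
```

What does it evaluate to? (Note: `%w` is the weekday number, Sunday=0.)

First apply '-348 days', '-80 days': 2020-04-02 → 2019-01-30.
2019-01-30 is a Wednesday; with Sunday=0 that is 3.

3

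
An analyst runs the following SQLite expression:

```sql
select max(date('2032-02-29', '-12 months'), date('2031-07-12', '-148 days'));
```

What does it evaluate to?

2031-03-01

date('2032-02-29', '-12 months') → 2031-03-01.
date('2031-07-12', '-148 days') → 2031-02-14.
Later of the two is 2031-03-01.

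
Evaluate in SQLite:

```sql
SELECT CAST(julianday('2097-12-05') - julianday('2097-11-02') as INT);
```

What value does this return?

28 days remain in November 2097 after the 2nd (30 − 2).
Then 5 days into December 2097.
Total: 28 + 5 = 33.

33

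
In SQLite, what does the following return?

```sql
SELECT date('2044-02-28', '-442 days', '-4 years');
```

2038-12-13

Applying '-442 days' to 2044-02-28: counting 442 days back gives 2042-12-13.
Adding -4 years to 2042-12-13 gives 2038-12-13.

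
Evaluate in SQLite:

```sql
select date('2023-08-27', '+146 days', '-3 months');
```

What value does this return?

2023-10-20

Applying '+146 days' to 2023-08-27: counting 146 days forward gives 2024-01-20.
Adding -3 months to 2024-01-20 gives 2023-10-20.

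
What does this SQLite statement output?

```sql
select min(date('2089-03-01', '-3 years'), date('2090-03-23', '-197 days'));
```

2086-03-01

date('2089-03-01', '-3 years') → 2086-03-01.
date('2090-03-23', '-197 days') → 2089-09-07.
Earlier of the two is 2086-03-01.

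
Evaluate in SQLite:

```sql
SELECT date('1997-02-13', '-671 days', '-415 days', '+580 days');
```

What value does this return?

Applying '-671 days' to 1997-02-13: counting 671 days back gives 1995-04-14.
Applying '-415 days' to 1995-04-14: counting 415 days back gives 1994-02-23.
Applying '+580 days' to 1994-02-23: counting 580 days forward gives 1995-09-26.

1995-09-26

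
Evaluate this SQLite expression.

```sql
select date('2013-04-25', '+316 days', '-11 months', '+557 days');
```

Applying '+316 days' to 2013-04-25: counting 316 days forward gives 2014-03-07.
Adding -11 months to 2014-03-07 gives 2013-04-07.
Applying '+557 days' to 2013-04-07: counting 557 days forward gives 2014-10-16.

2014-10-16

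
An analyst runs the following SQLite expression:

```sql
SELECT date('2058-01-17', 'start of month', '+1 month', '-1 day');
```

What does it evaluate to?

2058-01-31

`start of month` rewinds 2058-01-17 to 2058-01-01.
Adding +1 month to 2058-01-01 gives 2058-02-01.
Going back 1 day from 2058-02-01 reaches 2058-01-31 (last day of January, 31 days).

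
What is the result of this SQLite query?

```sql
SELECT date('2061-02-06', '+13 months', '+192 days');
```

Adding +13 months to 2061-02-06 gives 2062-03-06.
Applying '+192 days' to 2062-03-06: counting 192 days forward gives 2062-09-14.

2062-09-14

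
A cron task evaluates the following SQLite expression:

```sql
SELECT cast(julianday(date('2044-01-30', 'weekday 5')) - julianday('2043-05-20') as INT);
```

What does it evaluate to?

`weekday 5` advances to the next Friday; 2044-01-30 is a Saturday, so it moves forward to 2044-02-05.
11 days remain in May 2043 after the 20th (31 − 20).
Full months from June 2043 through January 2044 contribute their day counts.
Then 5 days into February 2044.
Total: 11 + 30 + 31 + 31 + 30 + 31 + 30 + 31 + 31 + 5 = 261.

261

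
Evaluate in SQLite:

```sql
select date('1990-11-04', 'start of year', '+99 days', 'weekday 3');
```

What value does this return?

`start of year` rewinds 1990-11-04 to 1990-01-01.
Applying '+99 days' to 1990-01-01: counting 99 days forward gives 1990-04-10.
`weekday 3` advances to the next Wednesday; 1990-04-10 is a Tuesday, so it moves forward to 1990-04-11.

1990-04-11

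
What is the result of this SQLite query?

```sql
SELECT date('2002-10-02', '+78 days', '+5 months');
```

2003-05-19

Applying '+78 days' to 2002-10-02: counting 78 days forward gives 2002-12-19.
Adding +5 months to 2002-12-19 gives 2003-05-19.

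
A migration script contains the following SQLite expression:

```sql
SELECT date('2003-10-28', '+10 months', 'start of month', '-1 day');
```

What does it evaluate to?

Adding +10 months to 2003-10-28 gives 2004-08-28.
`start of month` rewinds 2004-08-28 to 2004-08-01.
Going back 1 day from 2004-08-01 reaches 2004-07-31 (last day of July, 31 days).

2004-07-31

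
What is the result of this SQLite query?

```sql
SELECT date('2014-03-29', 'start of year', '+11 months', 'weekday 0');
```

`start of year` rewinds 2014-03-29 to 2014-01-01.
Adding +11 months to 2014-01-01 gives 2014-12-01.
`weekday 0` advances to the next Sunday; 2014-12-01 is a Monday, so it moves forward to 2014-12-07.

2014-12-07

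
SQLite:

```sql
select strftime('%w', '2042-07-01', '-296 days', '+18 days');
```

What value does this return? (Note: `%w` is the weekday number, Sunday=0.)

First apply '-296 days', '+18 days': 2042-07-01 → 2041-09-26.
2041-09-26 is a Thursday; with Sunday=0 that is 4.

4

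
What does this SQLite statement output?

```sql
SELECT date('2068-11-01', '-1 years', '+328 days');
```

2068-09-24

Adding -1 year to 2068-11-01 gives 2067-11-01.
Applying '+328 days' to 2067-11-01: counting 328 days forward gives 2068-09-24.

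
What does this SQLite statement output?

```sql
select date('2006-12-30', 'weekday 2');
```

`weekday 2` advances to the next Tuesday; 2006-12-30 is a Saturday, so it moves forward to 2007-01-02.

2007-01-02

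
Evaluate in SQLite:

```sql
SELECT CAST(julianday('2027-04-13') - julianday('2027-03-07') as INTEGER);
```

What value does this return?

24 days remain in March 2027 after the 7th (31 − 7).
Then 13 days into April 2027.
Total: 24 + 13 = 37.

37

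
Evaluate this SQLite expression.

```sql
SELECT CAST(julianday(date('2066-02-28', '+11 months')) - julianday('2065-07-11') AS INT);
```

Adding +11 months to 2066-02-28 gives 2067-01-28.
20 days remain in July 2065 after the 11th (31 − 11).
Full months from August 2065 through December 2066 contribute their day counts.
Then 28 days into January 2067.
Total: 20 + 31 + 30 + 31 + 30 + 31 + 31 + 28 + 31 + 30 + 31 + 30 + 31 + 31 + 30 + 31 + 30 + 31 + 28 = 566.

566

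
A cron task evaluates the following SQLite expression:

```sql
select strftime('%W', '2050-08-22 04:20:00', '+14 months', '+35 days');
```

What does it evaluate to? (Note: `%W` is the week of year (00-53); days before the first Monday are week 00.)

First apply '+14 months', '+35 days': 2050-08-22 04:20:00 → 2051-11-26 04:20:00.
2051-11-26 is a Sunday. SQLite's %W counts Mondays since the year started; the result is 47.

47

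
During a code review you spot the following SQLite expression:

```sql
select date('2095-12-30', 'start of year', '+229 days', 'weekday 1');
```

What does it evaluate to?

`start of year` rewinds 2095-12-30 to 2095-01-01.
Applying '+229 days' to 2095-01-01: counting 229 days forward gives 2095-08-18.
`weekday 1` advances to the next Monday; 2095-08-18 is a Thursday, so it moves forward to 2095-08-22.

2095-08-22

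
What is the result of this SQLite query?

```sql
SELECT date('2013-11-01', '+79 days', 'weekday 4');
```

2014-01-23

Applying '+79 days' to 2013-11-01: counting 79 days forward gives 2014-01-19.
`weekday 4` advances to the next Thursday; 2014-01-19 is a Sunday, so it moves forward to 2014-01-23.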